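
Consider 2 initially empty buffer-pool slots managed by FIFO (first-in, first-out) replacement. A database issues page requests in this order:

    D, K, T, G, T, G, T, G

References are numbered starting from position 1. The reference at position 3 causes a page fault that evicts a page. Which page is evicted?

pos 1: D → miss, frames {D}
pos 2: K → miss, frames {D,K}
pos 3: T → miss, evict D, frames {K,T}
At position 3, page D is evicted.

D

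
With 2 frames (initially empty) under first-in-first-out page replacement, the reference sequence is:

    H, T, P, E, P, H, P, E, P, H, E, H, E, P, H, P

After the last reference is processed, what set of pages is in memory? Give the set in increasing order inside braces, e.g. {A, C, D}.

H -> fault, frames {H}
T -> fault, frames {H,T}
P -> fault, evict H, frames {T,P}
E -> fault, evict T, frames {P,E}
P -> hit
H -> fault, evict P, frames {E,H}
P -> fault, evict E, frames {H,P}
E -> fault, evict H, frames {P,E}
P -> hit
H -> fault, evict P, frames {E,H}
E -> hit
H -> hit
E -> hit
P -> fault, evict E, frames {H,P}
H -> hit
P -> hit

{H, P}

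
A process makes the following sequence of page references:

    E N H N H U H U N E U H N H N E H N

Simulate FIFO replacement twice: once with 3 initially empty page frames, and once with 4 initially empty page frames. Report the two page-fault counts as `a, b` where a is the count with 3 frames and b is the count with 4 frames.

7, 4

3 frames: F F F . . F . . . F . . F F . . . . → 7 faults.
4 frames: F F F . . F . . . . . . . . . . . . → 4 faults.
4 < 7: adding a frame reduced faults, as is typical.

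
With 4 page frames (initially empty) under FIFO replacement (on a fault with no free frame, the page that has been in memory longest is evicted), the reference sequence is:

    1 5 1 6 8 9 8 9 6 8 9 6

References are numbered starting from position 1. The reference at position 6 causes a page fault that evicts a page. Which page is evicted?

1

pos 1: 1: miss, frames [1]
pos 2: 5: miss, frames [1, 5]
pos 3: 1: hit
pos 4: 6: miss, frames [1, 5, 6]
pos 5: 8: miss, frames [1, 5, 6, 8]
pos 6: 9: miss, evict 1, frames [5, 6, 8, 9]
At position 6, page 1 is evicted.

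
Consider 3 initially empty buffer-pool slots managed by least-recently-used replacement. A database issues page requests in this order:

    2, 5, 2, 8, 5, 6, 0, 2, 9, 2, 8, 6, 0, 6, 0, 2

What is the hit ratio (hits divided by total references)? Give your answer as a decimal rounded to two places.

0.31

2: miss, frames (2)
5: miss, frames (2 5)
2: hit
8: miss, frames (5 2 8)
5: hit
6: miss, evict 2, frames (8 5 6)
0: miss, evict 8, frames (5 6 0)
2: miss, evict 5, frames (6 0 2)
9: miss, evict 6, frames (0 2 9)
2: hit
8: miss, evict 0, frames (9 2 8)
6: miss, evict 9, frames (2 8 6)
0: miss, evict 2, frames (8 6 0)
6: hit
0: hit
2: miss, evict 8, frames (6 0 2)
Hits: 5 of 16 references → 5/16 = 0.3125.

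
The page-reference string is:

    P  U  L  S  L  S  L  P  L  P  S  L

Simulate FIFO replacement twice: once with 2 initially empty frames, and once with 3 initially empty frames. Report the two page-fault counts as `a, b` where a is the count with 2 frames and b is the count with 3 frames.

7, 5

2 frames: F F F F . . . F F . F . → 7 faults.
3 frames: F F F F . . . F . . . . → 5 faults.
5 < 7: adding a frame reduced faults, as is typical.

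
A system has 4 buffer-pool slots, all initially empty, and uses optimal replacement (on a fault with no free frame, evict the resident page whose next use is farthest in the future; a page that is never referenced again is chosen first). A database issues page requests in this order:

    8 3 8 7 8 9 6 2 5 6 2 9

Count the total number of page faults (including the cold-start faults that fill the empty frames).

7

8: miss, frames {8}
3: miss, frames {8,3}
8: hit
7: miss, frames {8,3,7}
8: hit
9: miss, frames {8,3,7,9}
6: miss, evict 7, frames {8,3,9,6}
2: miss, evict 3, frames {8,9,6,2}
5: miss, evict 8, frames {9,6,2,5}
6: hit
2: hit
9: hit
Page faults: 7.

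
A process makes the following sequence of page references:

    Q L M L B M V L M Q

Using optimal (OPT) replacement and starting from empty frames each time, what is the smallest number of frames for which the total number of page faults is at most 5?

4

f=1: 10 faults
f=2: 7 faults
f=3: 6 faults
f=4: 5 faults
f=5: 5 faults
Smallest f with faults ≤ 5 is 4.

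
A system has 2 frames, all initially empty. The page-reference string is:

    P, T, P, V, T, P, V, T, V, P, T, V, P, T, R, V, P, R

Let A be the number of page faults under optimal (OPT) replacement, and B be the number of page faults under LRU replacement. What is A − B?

-6

Under OPT: F F . F . F . F . F . F . F F . F . → 10 faults.
Under LRU: F F . F F F F F . F F F F F F F F F → 16 faults.
A − B = 10 − 16 = -6.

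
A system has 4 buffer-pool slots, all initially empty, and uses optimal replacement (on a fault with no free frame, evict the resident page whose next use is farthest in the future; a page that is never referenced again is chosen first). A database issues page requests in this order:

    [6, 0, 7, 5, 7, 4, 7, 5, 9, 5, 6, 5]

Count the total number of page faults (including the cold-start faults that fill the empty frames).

6

6 -> miss, frames [6]
0 -> miss, frames [6, 0]
7 -> miss, frames [6, 0, 7]
5 -> miss, frames [6, 0, 7, 5]
7 -> hit
4 -> miss, evict 0, frames [6, 7, 5, 4]
7 -> hit
5 -> hit
9 -> miss, evict 4, frames [6, 7, 5, 9]
5 -> hit
6 -> hit
5 -> hit
Page faults: 6.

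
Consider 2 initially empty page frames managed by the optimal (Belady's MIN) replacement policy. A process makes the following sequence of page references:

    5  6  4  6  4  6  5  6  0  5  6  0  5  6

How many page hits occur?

5: miss, frames {5}
6: miss, frames {5,6}
4: miss, evict 5, frames {6,4}
6: hit
4: hit
6: hit
5: miss, evict 4, frames {6,5}
6: hit
0: miss, evict 6, frames {5,0}
5: hit
6: miss, evict 5, frames {0,6}
0: hit
5: miss, evict 0, frames {6,5}
6: hit
Hits: 7.

7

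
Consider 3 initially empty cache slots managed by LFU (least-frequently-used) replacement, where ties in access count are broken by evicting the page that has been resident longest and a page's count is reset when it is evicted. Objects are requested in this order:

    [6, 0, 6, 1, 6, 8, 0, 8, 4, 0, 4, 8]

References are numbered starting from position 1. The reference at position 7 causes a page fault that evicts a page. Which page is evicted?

pos 1: 6 → miss, frames {6}
pos 2: 0 → miss, frames {6,0}
pos 3: 6 → hit
pos 4: 1 → miss, frames {6,0,1}
pos 5: 6 → hit
pos 6: 8 → miss, evict 0, frames {6,1,8}
pos 7: 0 → miss, evict 1, frames {6,8,0}
At position 7, page 1 is evicted.

1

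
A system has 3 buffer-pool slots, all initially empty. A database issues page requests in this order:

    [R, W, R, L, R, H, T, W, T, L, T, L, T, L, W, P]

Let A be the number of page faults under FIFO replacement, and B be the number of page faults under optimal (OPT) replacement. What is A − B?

2

Under FIFO: F F . F . F F F . F . . . . . F → 8 faults.
Under OPT: F F . F . F F . . . . . . . . F → 6 faults.
A − B = 8 − 6 = 2.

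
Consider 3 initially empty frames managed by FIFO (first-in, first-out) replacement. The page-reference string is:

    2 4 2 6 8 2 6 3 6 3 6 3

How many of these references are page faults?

7

2 → fault, frames (2)
4 → fault, frames (2 4)
2 → hit
6 → fault, frames (2 4 6)
8 → fault, evict 2, frames (4 6 8)
2 → fault, evict 4, frames (6 8 2)
6 → hit
3 → fault, evict 6, frames (8 2 3)
6 → fault, evict 8, frames (2 3 6)
3 → hit
6 → hit
3 → hit
Page faults: 7.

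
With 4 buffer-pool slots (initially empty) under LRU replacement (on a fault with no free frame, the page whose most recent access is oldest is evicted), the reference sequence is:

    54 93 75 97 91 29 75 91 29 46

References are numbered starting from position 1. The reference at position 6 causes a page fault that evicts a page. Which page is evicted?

pos 1: 54: miss, frames (54)
pos 2: 93: miss, frames (54 93)
pos 3: 75: miss, frames (54 93 75)
pos 4: 97: miss, frames (54 93 75 97)
pos 5: 91: miss, evict 54, frames (93 75 97 91)
pos 6: 29: miss, evict 93, frames (75 97 91 29)
At position 6, page 93 is evicted.

93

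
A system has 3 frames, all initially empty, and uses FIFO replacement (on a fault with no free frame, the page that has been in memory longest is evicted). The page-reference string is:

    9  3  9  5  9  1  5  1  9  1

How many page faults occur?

9: fault, frames [9]
3: fault, frames [9, 3]
9: hit
5: fault, frames [9, 3, 5]
9: hit
1: fault, evict 9, frames [3, 5, 1]
5: hit
1: hit
9: fault, evict 3, frames [5, 1, 9]
1: hit
Page faults: 5.

5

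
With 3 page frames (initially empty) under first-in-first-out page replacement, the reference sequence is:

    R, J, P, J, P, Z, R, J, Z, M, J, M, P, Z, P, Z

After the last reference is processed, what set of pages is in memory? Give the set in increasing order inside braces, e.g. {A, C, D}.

R: fault, frames {R}
J: fault, frames {R,J}
P: fault, frames {R,J,P}
J: hit
P: hit
Z: fault, evict R, frames {J,P,Z}
R: fault, evict J, frames {P,Z,R}
J: fault, evict P, frames {Z,R,J}
Z: hit
M: fault, evict Z, frames {R,J,M}
J: hit
M: hit
P: fault, evict R, frames {J,M,P}
Z: fault, evict J, frames {M,P,Z}
P: hit
Z: hit

{M, P, Z}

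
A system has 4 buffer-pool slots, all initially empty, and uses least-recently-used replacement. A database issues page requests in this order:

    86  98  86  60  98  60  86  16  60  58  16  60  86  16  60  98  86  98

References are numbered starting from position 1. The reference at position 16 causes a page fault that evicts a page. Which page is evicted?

58

pos 1: 86 → miss, frames {86}
pos 2: 98 → miss, frames {86,98}
pos 3: 86 → hit
pos 4: 60 → miss, frames {98,86,60}
pos 5: 98 → hit
pos 6: 60 → hit
pos 7: 86 → hit
pos 8: 16 → miss, frames {98,60,86,16}
pos 9: 60 → hit
pos 10: 58 → miss, evict 98, frames {86,16,60,58}
pos 11: 16 → hit
pos 12: 60 → hit
pos 13: 86 → hit
pos 14: 16 → hit
pos 15: 60 → hit
pos 16: 98 → miss, evict 58, frames {86,16,60,98}
At position 16, page 58 is evicted.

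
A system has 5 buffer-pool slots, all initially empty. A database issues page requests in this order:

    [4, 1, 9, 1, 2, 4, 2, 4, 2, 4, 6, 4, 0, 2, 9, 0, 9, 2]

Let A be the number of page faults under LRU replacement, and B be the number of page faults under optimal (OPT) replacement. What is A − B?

1

Under LRU: F F F . F . . . . . F . F . F . . . → 7 faults.
Under OPT: F F F . F . . . . . F . F . . . . . → 6 faults.
A − B = 7 − 6 = 1.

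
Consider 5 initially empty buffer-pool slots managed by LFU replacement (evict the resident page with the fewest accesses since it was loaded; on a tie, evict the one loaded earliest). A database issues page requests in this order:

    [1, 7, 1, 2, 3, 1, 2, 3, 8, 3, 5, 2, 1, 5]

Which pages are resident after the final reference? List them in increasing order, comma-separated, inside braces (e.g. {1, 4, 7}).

1 → miss, frames {1}
7 → miss, frames {1,7}
1 → hit
2 → miss, frames {1,7,2}
3 → miss, frames {1,7,2,3}
1 → hit
2 → hit
3 → hit
8 → miss, frames {1,7,2,3,8}
3 → hit
5 → miss, evict 7, frames {1,2,3,8,5}
2 → hit
1 → hit
5 → hit

{1, 2, 3, 5, 8}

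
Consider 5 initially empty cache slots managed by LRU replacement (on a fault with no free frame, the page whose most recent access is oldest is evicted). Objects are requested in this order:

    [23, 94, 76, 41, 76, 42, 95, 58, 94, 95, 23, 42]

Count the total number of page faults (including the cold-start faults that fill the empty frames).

9

23 → miss, frames [23]
94 → miss, frames [23, 94]
76 → miss, frames [23, 94, 76]
41 → miss, frames [23, 94, 76, 41]
76 → hit
42 → miss, frames [23, 94, 41, 76, 42]
95 → miss, evict 23, frames [94, 41, 76, 42, 95]
58 → miss, evict 94, frames [41, 76, 42, 95, 58]
94 → miss, evict 41, frames [76, 42, 95, 58, 94]
95 → hit
23 → miss, evict 76, frames [42, 58, 94, 95, 23]
42 → hit
Page faults: 9.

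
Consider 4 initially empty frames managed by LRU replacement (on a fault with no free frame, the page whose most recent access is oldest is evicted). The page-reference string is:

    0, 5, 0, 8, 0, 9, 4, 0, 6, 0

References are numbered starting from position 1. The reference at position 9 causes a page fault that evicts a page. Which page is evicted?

pos 1: 0: fault, frames (0)
pos 2: 5: fault, frames (0 5)
pos 3: 0: hit
pos 4: 8: fault, frames (5 0 8)
pos 5: 0: hit
pos 6: 9: fault, frames (5 8 0 9)
pos 7: 4: fault, evict 5, frames (8 0 9 4)
pos 8: 0: hit
pos 9: 6: fault, evict 8, frames (9 4 0 6)
At position 9, page 8 is evicted.

8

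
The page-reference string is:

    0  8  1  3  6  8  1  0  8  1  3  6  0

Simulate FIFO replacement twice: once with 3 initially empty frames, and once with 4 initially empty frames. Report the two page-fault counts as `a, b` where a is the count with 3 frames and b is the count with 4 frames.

10, 11

3 frames: F F F F F F F F . . F F . → 10 faults.
4 frames: F F F F F . . F F F F F F → 11 faults.
11 > 10: adding a frame increased faults — Belady's anomaly.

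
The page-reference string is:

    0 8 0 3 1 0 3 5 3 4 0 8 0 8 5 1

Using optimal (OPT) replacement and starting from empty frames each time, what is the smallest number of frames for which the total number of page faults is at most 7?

f=1: 16 faults
f=2: 11 faults
f=3: 8 faults
f=4: 7 faults
f=5: 6 faults
f=6: 6 faults
Smallest f with faults ≤ 7 is 4.

4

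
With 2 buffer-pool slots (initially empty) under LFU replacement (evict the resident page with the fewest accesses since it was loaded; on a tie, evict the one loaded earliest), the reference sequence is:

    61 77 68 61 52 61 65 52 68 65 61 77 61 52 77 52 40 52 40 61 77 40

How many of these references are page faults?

18

61 → fault, frames [61]
77 → fault, frames [61, 77]
68 → fault, evict 61, frames [77, 68]
61 → fault, evict 77, frames [68, 61]
52 → fault, evict 68, frames [61, 52]
61 → hit
65 → fault, evict 52, frames [61, 65]
52 → fault, evict 65, frames [61, 52]
68 → fault, evict 52, frames [61, 68]
65 → fault, evict 68, frames [61, 65]
61 → hit
77 → fault, evict 65, frames [61, 77]
61 → hit
52 → fault, evict 77, frames [61, 52]
77 → fault, evict 52, frames [61, 77]
52 → fault, evict 77, frames [61, 52]
40 → fault, evict 52, frames [61, 40]
52 → fault, evict 40, frames [61, 52]
40 → fault, evict 52, frames [61, 40]
61 → hit
77 → fault, evict 40, frames [61, 77]
40 → fault, evict 77, frames [61, 40]
Page faults: 18.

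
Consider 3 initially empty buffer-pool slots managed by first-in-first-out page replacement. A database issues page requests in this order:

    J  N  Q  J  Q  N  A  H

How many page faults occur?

J → miss, frames [J]
N → miss, frames [J, N]
Q → miss, frames [J, N, Q]
J → hit
Q → hit
N → hit
A → miss, evict J, frames [N, Q, A]
H → miss, evict N, frames [Q, A, H]
Page faults: 5.

5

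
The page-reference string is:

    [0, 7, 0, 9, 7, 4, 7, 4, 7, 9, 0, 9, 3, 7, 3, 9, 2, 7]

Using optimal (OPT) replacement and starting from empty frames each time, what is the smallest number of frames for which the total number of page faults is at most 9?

f=1: 18 faults
f=2: 10 faults
f=3: 7 faults
f=4: 6 faults
f=5: 6 faults
f=6: 6 faults
Smallest f with faults ≤ 9 is 3.

3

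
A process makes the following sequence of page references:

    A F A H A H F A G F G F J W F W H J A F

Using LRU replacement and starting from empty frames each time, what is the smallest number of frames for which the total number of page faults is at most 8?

f=1: 20 faults
f=2: 14 faults
f=3: 10 faults
f=4: 9 faults
f=5: 8 faults
f=6: 6 faults
Smallest f with faults ≤ 8 is 5.

5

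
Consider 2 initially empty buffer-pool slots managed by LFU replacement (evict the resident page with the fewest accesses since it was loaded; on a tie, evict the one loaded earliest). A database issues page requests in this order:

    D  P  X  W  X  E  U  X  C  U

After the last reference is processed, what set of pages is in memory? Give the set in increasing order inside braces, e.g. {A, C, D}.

{U, X}

D -> miss, frames {D}
P -> miss, frames {D,P}
X -> miss, evict D, frames {P,X}
W -> miss, evict P, frames {X,W}
X -> hit
E -> miss, evict W, frames {X,E}
U -> miss, evict E, frames {X,U}
X -> hit
C -> miss, evict U, frames {X,C}
U -> miss, evict C, frames {X,U}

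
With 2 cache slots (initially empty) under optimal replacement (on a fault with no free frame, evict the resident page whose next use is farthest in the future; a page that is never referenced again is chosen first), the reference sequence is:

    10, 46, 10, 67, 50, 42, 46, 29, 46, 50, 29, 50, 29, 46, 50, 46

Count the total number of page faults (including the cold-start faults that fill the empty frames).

8

10: miss, frames {10}
46: miss, frames {10,46}
10: hit
67: miss, evict 10, frames {46,67}
50: miss, evict 67, frames {46,50}
42: miss, evict 50, frames {46,42}
46: hit
29: miss, evict 42, frames {46,29}
46: hit
50: miss, evict 46, frames {29,50}
29: hit
50: hit
29: hit
46: miss, evict 29, frames {50,46}
50: hit
46: hit
Page faults: 8.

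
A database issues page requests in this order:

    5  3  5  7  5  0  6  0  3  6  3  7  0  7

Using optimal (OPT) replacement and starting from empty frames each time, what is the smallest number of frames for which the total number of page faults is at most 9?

f=1: 14 faults
f=2: 8 faults
f=3: 6 faults
f=4: 5 faults
f=5: 5 faults
Smallest f with faults ≤ 9 is 2.

2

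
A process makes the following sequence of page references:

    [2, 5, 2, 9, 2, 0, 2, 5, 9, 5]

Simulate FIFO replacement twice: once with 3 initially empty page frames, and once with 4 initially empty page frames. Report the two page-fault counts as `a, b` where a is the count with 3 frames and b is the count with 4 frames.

7, 4

3 frames: F F . F . F F F F . → 7 faults.
4 frames: F F . F . F . . . . → 4 faults.
4 < 7: adding a frame reduced faults, as is typical.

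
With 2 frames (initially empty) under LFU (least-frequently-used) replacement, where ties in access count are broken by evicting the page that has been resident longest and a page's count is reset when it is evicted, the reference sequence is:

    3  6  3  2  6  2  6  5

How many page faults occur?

7

3: fault, frames [3]
6: fault, frames [3, 6]
3: hit
2: fault, evict 6, frames [3, 2]
6: fault, evict 2, frames [3, 6]
2: fault, evict 6, frames [3, 2]
6: fault, evict 2, frames [3, 6]
5: fault, evict 6, frames [3, 5]
Page faults: 7.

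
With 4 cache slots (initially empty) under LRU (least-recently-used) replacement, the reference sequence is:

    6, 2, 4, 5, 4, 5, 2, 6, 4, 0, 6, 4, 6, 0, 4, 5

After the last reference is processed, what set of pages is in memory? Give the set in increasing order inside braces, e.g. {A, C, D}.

6: miss, frames {6}
2: miss, frames {6,2}
4: miss, frames {6,2,4}
5: miss, frames {6,2,4,5}
4: hit
5: hit
2: hit
6: hit
4: hit
0: miss, evict 5, frames {2,6,4,0}
6: hit
4: hit
6: hit
0: hit
4: hit
5: miss, evict 2, frames {6,0,4,5}

{0, 4, 5, 6}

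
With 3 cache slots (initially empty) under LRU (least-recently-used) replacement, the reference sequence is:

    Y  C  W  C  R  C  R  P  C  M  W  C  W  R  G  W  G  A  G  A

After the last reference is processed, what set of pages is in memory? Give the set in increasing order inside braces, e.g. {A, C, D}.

Y: fault, frames {Y}
C: fault, frames {Y,C}
W: fault, frames {Y,C,W}
C: hit
R: fault, evict Y, frames {W,C,R}
C: hit
R: hit
P: fault, evict W, frames {C,R,P}
C: hit
M: fault, evict R, frames {P,C,M}
W: fault, evict P, frames {C,M,W}
C: hit
W: hit
R: fault, evict M, frames {C,W,R}
G: fault, evict C, frames {W,R,G}
W: hit
G: hit
A: fault, evict R, frames {W,G,A}
G: hit
A: hit

{A, G, W}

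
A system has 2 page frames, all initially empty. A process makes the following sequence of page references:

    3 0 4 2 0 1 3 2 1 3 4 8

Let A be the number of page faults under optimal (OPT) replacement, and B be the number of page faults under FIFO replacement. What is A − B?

-3

Under OPT: F F F F . F F . F . F F → 9 faults.
Under FIFO: F F F F F F F F F F F F → 12 faults.
A − B = 9 − 12 = -3.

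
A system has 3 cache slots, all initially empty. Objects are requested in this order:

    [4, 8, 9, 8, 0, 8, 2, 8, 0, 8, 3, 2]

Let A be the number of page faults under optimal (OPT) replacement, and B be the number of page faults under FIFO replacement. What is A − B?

-1

Under OPT: F F F . F . F . . . F . → 6 faults.
Under FIFO: F F F . F . F F . . F . → 7 faults.
A − B = 6 − 7 = -1.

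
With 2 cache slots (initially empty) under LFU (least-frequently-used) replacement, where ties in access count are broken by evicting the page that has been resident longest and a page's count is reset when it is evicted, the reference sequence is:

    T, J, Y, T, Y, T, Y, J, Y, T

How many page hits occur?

T → fault, frames {T}
J → fault, frames {T,J}
Y → fault, evict T, frames {J,Y}
T → fault, evict J, frames {Y,T}
Y → hit
T → hit
Y → hit
J → fault, evict T, frames {Y,J}
Y → hit
T → fault, evict J, frames {Y,T}
Hits: 4.

4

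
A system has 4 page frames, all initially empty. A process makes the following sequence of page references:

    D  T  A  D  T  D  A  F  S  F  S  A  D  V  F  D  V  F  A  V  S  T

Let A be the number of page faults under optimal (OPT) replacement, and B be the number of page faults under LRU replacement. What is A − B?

Under OPT: F F F . . . . F F . . . . F . . . . . . F F → 8 faults.
Under LRU: F F F . . . . F F . . . . F F . . . . . F F → 9 faults.
A − B = 8 − 9 = -1.

-1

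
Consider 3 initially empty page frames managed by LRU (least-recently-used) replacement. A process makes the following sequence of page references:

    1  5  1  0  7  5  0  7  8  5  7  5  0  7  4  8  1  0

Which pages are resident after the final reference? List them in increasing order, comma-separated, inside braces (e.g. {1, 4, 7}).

{0, 1, 8}

1: miss, frames [1]
5: miss, frames [1, 5]
1: hit
0: miss, frames [5, 1, 0]
7: miss, evict 5, frames [1, 0, 7]
5: miss, evict 1, frames [0, 7, 5]
0: hit
7: hit
8: miss, evict 5, frames [0, 7, 8]
5: miss, evict 0, frames [7, 8, 5]
7: hit
5: hit
0: miss, evict 8, frames [7, 5, 0]
7: hit
4: miss, evict 5, frames [0, 7, 4]
8: miss, evict 0, frames [7, 4, 8]
1: miss, evict 7, frames [4, 8, 1]
0: miss, evict 4, frames [8, 1, 0]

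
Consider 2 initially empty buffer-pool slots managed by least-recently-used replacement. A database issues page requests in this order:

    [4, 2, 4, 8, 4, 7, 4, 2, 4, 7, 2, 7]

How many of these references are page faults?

4: fault, frames (4)
2: fault, frames (4 2)
4: hit
8: fault, evict 2, frames (4 8)
4: hit
7: fault, evict 8, frames (4 7)
4: hit
2: fault, evict 7, frames (4 2)
4: hit
7: fault, evict 2, frames (4 7)
2: fault, evict 4, frames (7 2)
7: hit
Page faults: 7.

7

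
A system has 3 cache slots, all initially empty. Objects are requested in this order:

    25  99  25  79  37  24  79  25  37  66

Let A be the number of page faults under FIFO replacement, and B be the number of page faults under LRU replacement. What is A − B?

Under FIFO: F F . F F F . F . F → 7 faults.
Under LRU: F F . F F F . F F F → 8 faults.
A − B = 7 − 8 = -1.

-1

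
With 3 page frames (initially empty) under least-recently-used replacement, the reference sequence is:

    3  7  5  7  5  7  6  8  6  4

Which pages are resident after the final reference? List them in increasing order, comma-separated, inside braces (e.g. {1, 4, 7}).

{4, 6, 8}

3: fault, frames {3}
7: fault, frames {3,7}
5: fault, frames {3,7,5}
7: hit
5: hit
7: hit
6: fault, evict 3, frames {5,7,6}
8: fault, evict 5, frames {7,6,8}
6: hit
4: fault, evict 7, frames {8,6,4}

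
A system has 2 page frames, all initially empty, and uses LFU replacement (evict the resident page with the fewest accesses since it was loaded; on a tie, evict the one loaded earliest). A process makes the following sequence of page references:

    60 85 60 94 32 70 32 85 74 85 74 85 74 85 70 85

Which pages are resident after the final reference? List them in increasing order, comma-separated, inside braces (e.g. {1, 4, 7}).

{60, 85}

60 → fault, frames [60]
85 → fault, frames [60, 85]
60 → hit
94 → fault, evict 85, frames [60, 94]
32 → fault, evict 94, frames [60, 32]
70 → fault, evict 32, frames [60, 70]
32 → fault, evict 70, frames [60, 32]
85 → fault, evict 32, frames [60, 85]
74 → fault, evict 85, frames [60, 74]
85 → fault, evict 74, frames [60, 85]
74 → fault, evict 85, frames [60, 74]
85 → fault, evict 74, frames [60, 85]
74 → fault, evict 85, frames [60, 74]
85 → fault, evict 74, frames [60, 85]
70 → fault, evict 85, frames [60, 70]
85 → fault, evict 70, frames [60, 85]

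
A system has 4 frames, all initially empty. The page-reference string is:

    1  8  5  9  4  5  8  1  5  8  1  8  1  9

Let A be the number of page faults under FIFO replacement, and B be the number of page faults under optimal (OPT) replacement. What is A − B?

1

Under FIFO: F F F F F . . F . F . . . . → 7 faults.
Under OPT: F F F F F . . . . . . . . F → 6 faults.
A − B = 7 − 6 = 1.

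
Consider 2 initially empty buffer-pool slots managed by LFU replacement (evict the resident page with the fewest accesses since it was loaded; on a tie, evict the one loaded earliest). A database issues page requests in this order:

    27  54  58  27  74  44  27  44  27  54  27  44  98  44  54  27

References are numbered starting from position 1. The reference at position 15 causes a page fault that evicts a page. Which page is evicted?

pos 1: 27 → miss, frames {27}
pos 2: 54 → miss, frames {27,54}
pos 3: 58 → miss, evict 27, frames {54,58}
pos 4: 27 → miss, evict 54, frames {58,27}
pos 5: 74 → miss, evict 58, frames {27,74}
pos 6: 44 → miss, evict 27, frames {74,44}
pos 7: 27 → miss, evict 74, frames {44,27}
pos 8: 44 → hit
pos 9: 27 → hit
pos 10: 54 → miss, evict 44, frames {27,54}
pos 11: 27 → hit
pos 12: 44 → miss, evict 54, frames {27,44}
pos 13: 98 → miss, evict 44, frames {27,98}
pos 14: 44 → miss, evict 98, frames {27,44}
pos 15: 54 → miss, evict 44, frames {27,54}
At position 15, page 44 is evicted.

44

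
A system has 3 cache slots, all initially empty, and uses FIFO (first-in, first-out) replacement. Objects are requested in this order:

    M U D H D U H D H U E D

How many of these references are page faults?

5

M: fault, frames [M]
U: fault, frames [M, U]
D: fault, frames [M, U, D]
H: fault, evict M, frames [U, D, H]
D: hit
U: hit
H: hit
D: hit
H: hit
U: hit
E: fault, evict U, frames [D, H, E]
D: hit
Page faults: 5.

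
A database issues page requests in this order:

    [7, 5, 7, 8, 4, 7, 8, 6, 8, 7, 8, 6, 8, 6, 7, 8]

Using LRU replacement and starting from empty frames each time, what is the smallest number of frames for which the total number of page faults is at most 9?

3

f=1: 16 faults
f=2: 11 faults
f=3: 5 faults
f=4: 5 faults
f=5: 5 faults
Smallest f with faults ≤ 9 is 3.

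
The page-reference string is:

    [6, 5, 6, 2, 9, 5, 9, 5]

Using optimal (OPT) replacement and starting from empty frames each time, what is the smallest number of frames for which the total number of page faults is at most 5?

f=1: 8 faults
f=2: 4 faults
f=3: 4 faults
f=4: 4 faults
Smallest f with faults ≤ 5 is 2.

2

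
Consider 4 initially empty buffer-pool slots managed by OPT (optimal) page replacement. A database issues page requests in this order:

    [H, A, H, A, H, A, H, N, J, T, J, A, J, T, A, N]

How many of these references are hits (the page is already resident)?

H: fault, frames (H)
A: fault, frames (H A)
H: hit
A: hit
H: hit
A: hit
H: hit
N: fault, frames (H A N)
J: fault, frames (H A N J)
T: fault, evict H, frames (A N J T)
J: hit
A: hit
J: hit
T: hit
A: hit
N: hit
Hits: 11.

11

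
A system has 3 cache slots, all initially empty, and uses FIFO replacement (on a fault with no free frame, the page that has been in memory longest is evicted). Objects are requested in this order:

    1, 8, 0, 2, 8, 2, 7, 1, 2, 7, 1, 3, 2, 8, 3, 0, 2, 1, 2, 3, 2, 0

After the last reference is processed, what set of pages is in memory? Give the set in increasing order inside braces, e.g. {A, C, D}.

1: miss, frames {1}
8: miss, frames {1,8}
0: miss, frames {1,8,0}
2: miss, evict 1, frames {8,0,2}
8: hit
2: hit
7: miss, evict 8, frames {0,2,7}
1: miss, evict 0, frames {2,7,1}
2: hit
7: hit
1: hit
3: miss, evict 2, frames {7,1,3}
2: miss, evict 7, frames {1,3,2}
8: miss, evict 1, frames {3,2,8}
3: hit
0: miss, evict 3, frames {2,8,0}
2: hit
1: miss, evict 2, frames {8,0,1}
2: miss, evict 8, frames {0,1,2}
3: miss, evict 0, frames {1,2,3}
2: hit
0: miss, evict 1, frames {2,3,0}

{0, 2, 3}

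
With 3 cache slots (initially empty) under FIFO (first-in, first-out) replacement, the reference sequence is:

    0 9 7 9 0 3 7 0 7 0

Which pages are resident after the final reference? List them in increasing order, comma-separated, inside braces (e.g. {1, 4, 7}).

{0, 3, 7}

0 -> fault, frames (0)
9 -> fault, frames (0 9)
7 -> fault, frames (0 9 7)
9 -> hit
0 -> hit
3 -> fault, evict 0, frames (9 7 3)
7 -> hit
0 -> fault, evict 9, frames (7 3 0)
7 -> hit
0 -> hit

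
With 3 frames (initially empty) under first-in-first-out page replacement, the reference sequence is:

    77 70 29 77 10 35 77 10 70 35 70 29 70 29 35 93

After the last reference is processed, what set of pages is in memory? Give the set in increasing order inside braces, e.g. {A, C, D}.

77 -> fault, frames {77}
70 -> fault, frames {77,70}
29 -> fault, frames {77,70,29}
77 -> hit
10 -> fault, evict 77, frames {70,29,10}
35 -> fault, evict 70, frames {29,10,35}
77 -> fault, evict 29, frames {10,35,77}
10 -> hit
70 -> fault, evict 10, frames {35,77,70}
35 -> hit
70 -> hit
29 -> fault, evict 35, frames {77,70,29}
70 -> hit
29 -> hit
35 -> fault, evict 77, frames {70,29,35}
93 -> fault, evict 70, frames {29,35,93}

{29, 35, 93}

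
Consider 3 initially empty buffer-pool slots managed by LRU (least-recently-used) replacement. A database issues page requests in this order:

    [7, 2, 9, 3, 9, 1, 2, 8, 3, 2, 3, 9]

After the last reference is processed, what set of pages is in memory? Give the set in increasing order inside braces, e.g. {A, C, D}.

{2, 3, 9}

7 → miss, frames (7)
2 → miss, frames (7 2)
9 → miss, frames (7 2 9)
3 → miss, evict 7, frames (2 9 3)
9 → hit
1 → miss, evict 2, frames (3 9 1)
2 → miss, evict 3, frames (9 1 2)
8 → miss, evict 9, frames (1 2 8)
3 → miss, evict 1, frames (2 8 3)
2 → hit
3 → hit
9 → miss, evict 8, frames (2 3 9)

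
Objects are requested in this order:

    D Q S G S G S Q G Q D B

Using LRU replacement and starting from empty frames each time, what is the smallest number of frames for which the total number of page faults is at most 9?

f=1: 12 faults
f=2: 8 faults
f=3: 6 faults
f=4: 5 faults
f=5: 5 faults
Smallest f with faults ≤ 9 is 2.

2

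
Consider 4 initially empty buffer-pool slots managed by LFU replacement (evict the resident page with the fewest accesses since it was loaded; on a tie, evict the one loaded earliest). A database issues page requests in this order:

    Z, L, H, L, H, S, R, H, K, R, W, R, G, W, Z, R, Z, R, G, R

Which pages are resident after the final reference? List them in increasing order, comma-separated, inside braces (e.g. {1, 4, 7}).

{G, H, R, Z}

Z: fault, frames (Z)
L: fault, frames (Z L)
H: fault, frames (Z L H)
L: hit
H: hit
S: fault, frames (Z L H S)
R: fault, evict Z, frames (L H S R)
H: hit
K: fault, evict S, frames (L H R K)
R: hit
W: fault, evict K, frames (L H R W)
R: hit
G: fault, evict W, frames (L H R G)
W: fault, evict G, frames (L H R W)
Z: fault, evict W, frames (L H R Z)
R: hit
Z: hit
R: hit
G: fault, evict L, frames (H R Z G)
R: hit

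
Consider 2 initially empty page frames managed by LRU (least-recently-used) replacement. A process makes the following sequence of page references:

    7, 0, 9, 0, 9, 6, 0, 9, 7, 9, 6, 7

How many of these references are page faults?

9

7: miss, frames [7]
0: miss, frames [7, 0]
9: miss, evict 7, frames [0, 9]
0: hit
9: hit
6: miss, evict 0, frames [9, 6]
0: miss, evict 9, frames [6, 0]
9: miss, evict 6, frames [0, 9]
7: miss, evict 0, frames [9, 7]
9: hit
6: miss, evict 7, frames [9, 6]
7: miss, evict 9, frames [6, 7]
Page faults: 9.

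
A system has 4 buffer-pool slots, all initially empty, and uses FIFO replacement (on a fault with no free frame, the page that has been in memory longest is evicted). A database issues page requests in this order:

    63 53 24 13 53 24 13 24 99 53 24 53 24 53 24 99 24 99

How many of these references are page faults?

63 → fault, frames {63}
53 → fault, frames {63,53}
24 → fault, frames {63,53,24}
13 → fault, frames {63,53,24,13}
53 → hit
24 → hit
13 → hit
24 → hit
99 → fault, evict 63, frames {53,24,13,99}
53 → hit
24 → hit
53 → hit
24 → hit
53 → hit
24 → hit
99 → hit
24 → hit
99 → hit
Page faults: 5.

5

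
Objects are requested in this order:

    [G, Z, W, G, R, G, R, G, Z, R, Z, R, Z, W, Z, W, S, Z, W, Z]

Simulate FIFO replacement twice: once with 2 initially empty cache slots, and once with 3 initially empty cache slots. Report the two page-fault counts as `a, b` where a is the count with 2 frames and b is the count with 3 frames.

10, 8

2 frames: F F F F F . . . F . . . . F . . F F F . → 10 faults.
3 frames: F F F . F F . . F . . . . F . . F . . . → 8 faults.
8 < 10: adding a frame reduced faults, as is typical.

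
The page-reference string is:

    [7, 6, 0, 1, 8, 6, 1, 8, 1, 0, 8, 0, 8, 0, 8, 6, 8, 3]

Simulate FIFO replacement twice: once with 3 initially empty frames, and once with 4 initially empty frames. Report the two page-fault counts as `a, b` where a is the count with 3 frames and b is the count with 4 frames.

3 frames: F F F F F F . . . F . . . . . . . F → 8 faults.
4 frames: F F F F F . . . . . . . . . . . . F → 6 faults.
6 < 8: adding a frame reduced faults, as is typical.

8, 6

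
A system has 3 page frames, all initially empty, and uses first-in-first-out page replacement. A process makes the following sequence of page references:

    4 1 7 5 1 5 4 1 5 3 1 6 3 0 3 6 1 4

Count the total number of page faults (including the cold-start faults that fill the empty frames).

11

4 -> miss, frames {4}
1 -> miss, frames {4,1}
7 -> miss, frames {4,1,7}
5 -> miss, evict 4, frames {1,7,5}
1 -> hit
5 -> hit
4 -> miss, evict 1, frames {7,5,4}
1 -> miss, evict 7, frames {5,4,1}
5 -> hit
3 -> miss, evict 5, frames {4,1,3}
1 -> hit
6 -> miss, evict 4, frames {1,3,6}
3 -> hit
0 -> miss, evict 1, frames {3,6,0}
3 -> hit
6 -> hit
1 -> miss, evict 3, frames {6,0,1}
4 -> miss, evict 6, frames {0,1,4}
Page faults: 11.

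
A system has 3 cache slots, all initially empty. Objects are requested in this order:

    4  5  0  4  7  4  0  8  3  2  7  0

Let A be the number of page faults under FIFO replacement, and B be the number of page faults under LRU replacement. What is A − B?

1

Under FIFO: F F F . F F . F F F F F → 10 faults.
Under LRU: F F F . F . . F F F F F → 9 faults.
A − B = 10 − 9 = 1.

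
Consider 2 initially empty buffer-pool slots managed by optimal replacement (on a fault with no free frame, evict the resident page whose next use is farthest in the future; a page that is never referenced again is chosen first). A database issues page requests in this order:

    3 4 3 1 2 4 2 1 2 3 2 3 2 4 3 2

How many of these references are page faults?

3 → miss, frames [3]
4 → miss, frames [3, 4]
3 → hit
1 → miss, evict 3, frames [4, 1]
2 → miss, evict 1, frames [4, 2]
4 → hit
2 → hit
1 → miss, evict 4, frames [2, 1]
2 → hit
3 → miss, evict 1, frames [2, 3]
2 → hit
3 → hit
2 → hit
4 → miss, evict 2, frames [3, 4]
3 → hit
2 → miss, evict 4, frames [3, 2]
Page faults: 8.

8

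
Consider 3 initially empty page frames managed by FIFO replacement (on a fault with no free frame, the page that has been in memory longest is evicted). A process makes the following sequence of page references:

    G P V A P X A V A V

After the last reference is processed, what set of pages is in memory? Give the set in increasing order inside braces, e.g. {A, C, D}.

{A, V, X}

G: miss, frames [G]
P: miss, frames [G, P]
V: miss, frames [G, P, V]
A: miss, evict G, frames [P, V, A]
P: hit
X: miss, evict P, frames [V, A, X]
A: hit
V: hit
A: hit
V: hit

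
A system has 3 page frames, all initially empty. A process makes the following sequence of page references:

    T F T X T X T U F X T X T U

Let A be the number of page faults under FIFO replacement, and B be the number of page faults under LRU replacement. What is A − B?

-3

Under FIFO: F F . F . . . F . . F . . . → 5 faults.
Under LRU: F F . F . . . F F F F . . F → 8 faults.
A − B = 5 − 8 = -3.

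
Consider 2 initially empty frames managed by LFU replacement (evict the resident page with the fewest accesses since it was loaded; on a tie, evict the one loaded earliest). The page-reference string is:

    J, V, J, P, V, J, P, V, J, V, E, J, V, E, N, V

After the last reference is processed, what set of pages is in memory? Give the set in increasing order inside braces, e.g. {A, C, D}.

J → fault, frames [J]
V → fault, frames [J, V]
J → hit
P → fault, evict V, frames [J, P]
V → fault, evict P, frames [J, V]
J → hit
P → fault, evict V, frames [J, P]
V → fault, evict P, frames [J, V]
J → hit
V → hit
E → fault, evict V, frames [J, E]
J → hit
V → fault, evict E, frames [J, V]
E → fault, evict V, frames [J, E]
N → fault, evict E, frames [J, N]
V → fault, evict N, frames [J, V]

{J, V}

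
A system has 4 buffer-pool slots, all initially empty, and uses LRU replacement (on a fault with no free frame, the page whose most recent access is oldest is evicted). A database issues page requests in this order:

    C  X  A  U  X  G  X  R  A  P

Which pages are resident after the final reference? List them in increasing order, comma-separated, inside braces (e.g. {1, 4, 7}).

{A, P, R, X}

C -> fault, frames (C)
X -> fault, frames (C X)
A -> fault, frames (C X A)
U -> fault, frames (C X A U)
X -> hit
G -> fault, evict C, frames (A U X G)
X -> hit
R -> fault, evict A, frames (U G X R)
A -> fault, evict U, frames (G X R A)
P -> fault, evict G, frames (X R A P)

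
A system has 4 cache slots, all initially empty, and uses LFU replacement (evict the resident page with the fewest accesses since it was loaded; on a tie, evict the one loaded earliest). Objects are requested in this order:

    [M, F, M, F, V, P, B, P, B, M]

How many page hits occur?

M → fault, frames {M}
F → fault, frames {M,F}
M → hit
F → hit
V → fault, frames {M,F,V}
P → fault, frames {M,F,V,P}
B → fault, evict V, frames {M,F,P,B}
P → hit
B → hit
M → hit
Hits: 5.

5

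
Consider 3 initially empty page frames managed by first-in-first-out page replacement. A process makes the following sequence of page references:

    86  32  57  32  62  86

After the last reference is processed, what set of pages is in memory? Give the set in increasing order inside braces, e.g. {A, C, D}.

{57, 62, 86}

86: fault, frames (86)
32: fault, frames (86 32)
57: fault, frames (86 32 57)
32: hit
62: fault, evict 86, frames (32 57 62)
86: fault, evict 32, frames (57 62 86)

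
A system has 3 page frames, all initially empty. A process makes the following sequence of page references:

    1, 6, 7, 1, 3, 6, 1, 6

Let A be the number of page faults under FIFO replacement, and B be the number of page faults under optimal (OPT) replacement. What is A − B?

Under FIFO: F F F . F . F F → 6 faults.
Under OPT: F F F . F . . . → 4 faults.
A − B = 6 − 4 = 2.

2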